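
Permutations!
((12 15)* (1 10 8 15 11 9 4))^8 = (15) = [0, 1, 2, 3, 4, 5, 6, 7, 8, 9, 10, 11, 12, 13, 14, 15]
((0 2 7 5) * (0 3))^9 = (0 3 5 7 2) = [3, 1, 0, 5, 4, 7, 6, 2]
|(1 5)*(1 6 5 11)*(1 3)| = 6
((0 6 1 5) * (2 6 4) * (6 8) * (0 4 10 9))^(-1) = (0 9 10)(1 6 8 2 4 5) = [9, 6, 4, 3, 5, 1, 8, 7, 2, 10, 0]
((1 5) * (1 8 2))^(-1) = [0, 2, 8, 3, 4, 1, 6, 7, 5] = (1 2 8 5)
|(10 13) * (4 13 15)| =|(4 13 10 15)| =4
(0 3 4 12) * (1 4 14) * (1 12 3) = (0 1 4 3 14 12) = [1, 4, 2, 14, 3, 5, 6, 7, 8, 9, 10, 11, 0, 13, 12]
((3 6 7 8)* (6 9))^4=(3 8 7 6 9)=[0, 1, 2, 8, 4, 5, 9, 6, 7, 3]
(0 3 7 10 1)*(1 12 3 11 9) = (0 11 9 1)(3 7 10 12) = [11, 0, 2, 7, 4, 5, 6, 10, 8, 1, 12, 9, 3]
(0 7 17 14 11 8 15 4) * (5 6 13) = (0 7 17 14 11 8 15 4)(5 6 13) = [7, 1, 2, 3, 0, 6, 13, 17, 15, 9, 10, 8, 12, 5, 11, 4, 16, 14]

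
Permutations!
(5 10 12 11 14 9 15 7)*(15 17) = [0, 1, 2, 3, 4, 10, 6, 5, 8, 17, 12, 14, 11, 13, 9, 7, 16, 15] = (5 10 12 11 14 9 17 15 7)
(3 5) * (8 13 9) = [0, 1, 2, 5, 4, 3, 6, 7, 13, 8, 10, 11, 12, 9] = (3 5)(8 13 9)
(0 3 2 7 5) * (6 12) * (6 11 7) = (0 3 2 6 12 11 7 5) = [3, 1, 6, 2, 4, 0, 12, 5, 8, 9, 10, 7, 11]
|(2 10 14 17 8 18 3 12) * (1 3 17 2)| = 3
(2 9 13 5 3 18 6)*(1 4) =(1 4)(2 9 13 5 3 18 6) =[0, 4, 9, 18, 1, 3, 2, 7, 8, 13, 10, 11, 12, 5, 14, 15, 16, 17, 6]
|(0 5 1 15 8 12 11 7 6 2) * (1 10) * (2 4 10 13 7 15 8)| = 13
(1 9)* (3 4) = (1 9)(3 4) = [0, 9, 2, 4, 3, 5, 6, 7, 8, 1]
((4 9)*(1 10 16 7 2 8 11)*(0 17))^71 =(0 17)(1 10 16 7 2 8 11)(4 9) =[17, 10, 8, 3, 9, 5, 6, 2, 11, 4, 16, 1, 12, 13, 14, 15, 7, 0]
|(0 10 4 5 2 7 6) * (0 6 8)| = 7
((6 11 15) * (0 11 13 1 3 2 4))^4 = (0 13 4 6 2 15 3 11 1) = [13, 0, 15, 11, 6, 5, 2, 7, 8, 9, 10, 1, 12, 4, 14, 3]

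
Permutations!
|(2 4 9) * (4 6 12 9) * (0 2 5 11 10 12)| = 15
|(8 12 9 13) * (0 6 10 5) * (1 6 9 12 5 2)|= |(0 9 13 8 5)(1 6 10 2)|= 20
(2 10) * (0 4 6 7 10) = (0 4 6 7 10 2) = [4, 1, 0, 3, 6, 5, 7, 10, 8, 9, 2]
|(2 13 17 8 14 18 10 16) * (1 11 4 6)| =8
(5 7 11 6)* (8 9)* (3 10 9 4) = (3 10 9 8 4)(5 7 11 6) = [0, 1, 2, 10, 3, 7, 5, 11, 4, 8, 9, 6]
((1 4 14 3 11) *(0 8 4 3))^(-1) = [14, 11, 2, 1, 8, 5, 6, 7, 0, 9, 10, 3, 12, 13, 4] = (0 14 4 8)(1 11 3)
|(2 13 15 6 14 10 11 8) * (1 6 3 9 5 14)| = |(1 6)(2 13 15 3 9 5 14 10 11 8)| = 10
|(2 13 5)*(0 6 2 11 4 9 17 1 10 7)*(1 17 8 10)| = |(17)(0 6 2 13 5 11 4 9 8 10 7)| = 11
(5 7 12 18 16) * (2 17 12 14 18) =[0, 1, 17, 3, 4, 7, 6, 14, 8, 9, 10, 11, 2, 13, 18, 15, 5, 12, 16] =(2 17 12)(5 7 14 18 16)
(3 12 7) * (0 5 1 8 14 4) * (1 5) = (0 1 8 14 4)(3 12 7) = [1, 8, 2, 12, 0, 5, 6, 3, 14, 9, 10, 11, 7, 13, 4]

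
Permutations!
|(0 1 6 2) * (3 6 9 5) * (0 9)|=|(0 1)(2 9 5 3 6)|=10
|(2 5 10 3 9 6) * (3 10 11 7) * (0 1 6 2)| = 6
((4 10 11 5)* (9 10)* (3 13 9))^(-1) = (3 4 5 11 10 9 13) = [0, 1, 2, 4, 5, 11, 6, 7, 8, 13, 9, 10, 12, 3]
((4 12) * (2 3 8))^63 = [0, 1, 2, 3, 12, 5, 6, 7, 8, 9, 10, 11, 4] = (4 12)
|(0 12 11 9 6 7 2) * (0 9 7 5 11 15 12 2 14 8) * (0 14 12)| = |(0 2 9 6 5 11 7 12 15)(8 14)| = 18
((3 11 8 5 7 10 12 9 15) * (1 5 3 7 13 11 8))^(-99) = (1 5 13 11)(3 8)(7 10 12 9 15) = [0, 5, 2, 8, 4, 13, 6, 10, 3, 15, 12, 1, 9, 11, 14, 7]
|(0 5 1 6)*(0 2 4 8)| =|(0 5 1 6 2 4 8)| =7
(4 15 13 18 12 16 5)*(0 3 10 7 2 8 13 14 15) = (0 3 10 7 2 8 13 18 12 16 5 4)(14 15) = [3, 1, 8, 10, 0, 4, 6, 2, 13, 9, 7, 11, 16, 18, 15, 14, 5, 17, 12]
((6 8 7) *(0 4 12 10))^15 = [10, 1, 2, 3, 0, 5, 6, 7, 8, 9, 12, 11, 4] = (0 10 12 4)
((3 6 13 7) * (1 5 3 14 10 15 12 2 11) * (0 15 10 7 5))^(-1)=(0 1 11 2 12 15)(3 5 13 6)(7 14)=[1, 11, 12, 5, 4, 13, 3, 14, 8, 9, 10, 2, 15, 6, 7, 0]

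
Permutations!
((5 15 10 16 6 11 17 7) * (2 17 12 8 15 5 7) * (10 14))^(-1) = (2 17)(6 16 10 14 15 8 12 11) = [0, 1, 17, 3, 4, 5, 16, 7, 12, 9, 14, 6, 11, 13, 15, 8, 10, 2]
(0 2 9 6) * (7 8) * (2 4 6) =(0 4 6)(2 9)(7 8) =[4, 1, 9, 3, 6, 5, 0, 8, 7, 2]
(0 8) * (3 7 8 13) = (0 13 3 7 8) = [13, 1, 2, 7, 4, 5, 6, 8, 0, 9, 10, 11, 12, 3]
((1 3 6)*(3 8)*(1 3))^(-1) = (1 8)(3 6) = [0, 8, 2, 6, 4, 5, 3, 7, 1]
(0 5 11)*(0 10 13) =(0 5 11 10 13) =[5, 1, 2, 3, 4, 11, 6, 7, 8, 9, 13, 10, 12, 0]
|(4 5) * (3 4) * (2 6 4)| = |(2 6 4 5 3)| = 5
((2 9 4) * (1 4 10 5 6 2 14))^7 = (1 4 14)(2 10 6 9 5) = [0, 4, 10, 3, 14, 2, 9, 7, 8, 5, 6, 11, 12, 13, 1]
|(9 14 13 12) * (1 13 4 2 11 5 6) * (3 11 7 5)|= |(1 13 12 9 14 4 2 7 5 6)(3 11)|= 10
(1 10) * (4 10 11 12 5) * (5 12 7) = (12)(1 11 7 5 4 10) = [0, 11, 2, 3, 10, 4, 6, 5, 8, 9, 1, 7, 12]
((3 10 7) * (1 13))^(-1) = (1 13)(3 7 10) = [0, 13, 2, 7, 4, 5, 6, 10, 8, 9, 3, 11, 12, 1]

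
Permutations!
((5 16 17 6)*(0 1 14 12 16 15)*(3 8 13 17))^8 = (0 17 16)(1 6 3)(5 8 14)(12 15 13) = [17, 6, 2, 1, 4, 8, 3, 7, 14, 9, 10, 11, 15, 12, 5, 13, 0, 16]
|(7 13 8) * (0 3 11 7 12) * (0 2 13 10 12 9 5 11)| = |(0 3)(2 13 8 9 5 11 7 10 12)| = 18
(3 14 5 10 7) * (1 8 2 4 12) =(1 8 2 4 12)(3 14 5 10 7) =[0, 8, 4, 14, 12, 10, 6, 3, 2, 9, 7, 11, 1, 13, 5]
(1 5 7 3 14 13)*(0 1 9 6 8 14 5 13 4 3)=(0 1 13 9 6 8 14 4 3 5 7)=[1, 13, 2, 5, 3, 7, 8, 0, 14, 6, 10, 11, 12, 9, 4]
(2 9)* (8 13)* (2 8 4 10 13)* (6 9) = (2 6 9 8)(4 10 13) = [0, 1, 6, 3, 10, 5, 9, 7, 2, 8, 13, 11, 12, 4]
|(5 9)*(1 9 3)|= |(1 9 5 3)|= 4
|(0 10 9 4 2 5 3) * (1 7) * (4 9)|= 6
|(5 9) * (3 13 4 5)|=5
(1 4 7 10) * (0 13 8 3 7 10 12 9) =(0 13 8 3 7 12 9)(1 4 10) =[13, 4, 2, 7, 10, 5, 6, 12, 3, 0, 1, 11, 9, 8]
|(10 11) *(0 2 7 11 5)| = 6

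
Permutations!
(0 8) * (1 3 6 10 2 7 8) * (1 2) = (0 2 7 8)(1 3 6 10) = [2, 3, 7, 6, 4, 5, 10, 8, 0, 9, 1]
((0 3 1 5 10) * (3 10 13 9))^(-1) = (0 10)(1 3 9 13 5) = [10, 3, 2, 9, 4, 1, 6, 7, 8, 13, 0, 11, 12, 5]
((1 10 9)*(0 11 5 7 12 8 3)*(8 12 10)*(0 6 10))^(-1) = (12)(0 7 5 11)(1 9 10 6 3 8) = [7, 9, 2, 8, 4, 11, 3, 5, 1, 10, 6, 0, 12]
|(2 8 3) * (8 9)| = |(2 9 8 3)| = 4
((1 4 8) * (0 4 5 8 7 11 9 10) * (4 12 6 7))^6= (0 10 9 11 7 6 12)= [10, 1, 2, 3, 4, 5, 12, 6, 8, 11, 9, 7, 0]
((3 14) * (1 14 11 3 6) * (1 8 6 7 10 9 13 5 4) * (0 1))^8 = (0 4 5 13 9 10 7 14 1) = [4, 0, 2, 3, 5, 13, 6, 14, 8, 10, 7, 11, 12, 9, 1]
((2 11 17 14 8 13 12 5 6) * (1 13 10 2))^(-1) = (1 6 5 12 13)(2 10 8 14 17 11) = [0, 6, 10, 3, 4, 12, 5, 7, 14, 9, 8, 2, 13, 1, 17, 15, 16, 11]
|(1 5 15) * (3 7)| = |(1 5 15)(3 7)| = 6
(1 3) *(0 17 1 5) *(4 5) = [17, 3, 2, 4, 5, 0, 6, 7, 8, 9, 10, 11, 12, 13, 14, 15, 16, 1] = (0 17 1 3 4 5)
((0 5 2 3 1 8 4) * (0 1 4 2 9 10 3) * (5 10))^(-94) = (0 1 10 8 3 2 4) = [1, 10, 4, 2, 0, 5, 6, 7, 3, 9, 8]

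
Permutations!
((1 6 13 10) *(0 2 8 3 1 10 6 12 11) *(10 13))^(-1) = [11, 3, 0, 8, 4, 5, 13, 7, 2, 9, 6, 12, 1, 10] = (0 11 12 1 3 8 2)(6 13 10)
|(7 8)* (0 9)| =|(0 9)(7 8)| =2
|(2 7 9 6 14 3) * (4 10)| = 6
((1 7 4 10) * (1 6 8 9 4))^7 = [0, 7, 2, 3, 6, 5, 9, 1, 4, 10, 8] = (1 7)(4 6 9 10 8)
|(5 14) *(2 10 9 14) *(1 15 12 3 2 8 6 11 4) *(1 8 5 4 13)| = |(1 15 12 3 2 10 9 14 4 8 6 11 13)| = 13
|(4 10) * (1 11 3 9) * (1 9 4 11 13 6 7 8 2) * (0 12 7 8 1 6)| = 60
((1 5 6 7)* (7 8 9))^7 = (1 5 6 8 9 7) = [0, 5, 2, 3, 4, 6, 8, 1, 9, 7]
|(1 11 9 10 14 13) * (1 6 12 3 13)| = |(1 11 9 10 14)(3 13 6 12)| = 20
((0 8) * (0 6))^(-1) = (0 6 8) = [6, 1, 2, 3, 4, 5, 8, 7, 0]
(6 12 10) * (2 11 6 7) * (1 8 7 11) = (1 8 7 2)(6 12 10 11) = [0, 8, 1, 3, 4, 5, 12, 2, 7, 9, 11, 6, 10]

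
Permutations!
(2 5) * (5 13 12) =(2 13 12 5) =[0, 1, 13, 3, 4, 2, 6, 7, 8, 9, 10, 11, 5, 12]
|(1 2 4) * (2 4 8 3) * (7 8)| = 4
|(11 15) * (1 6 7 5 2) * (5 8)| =|(1 6 7 8 5 2)(11 15)| =6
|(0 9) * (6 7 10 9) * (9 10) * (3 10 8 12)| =|(0 6 7 9)(3 10 8 12)| =4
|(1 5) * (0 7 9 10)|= |(0 7 9 10)(1 5)|= 4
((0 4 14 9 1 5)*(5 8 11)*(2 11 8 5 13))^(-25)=(0 5 1 9 14 4)(2 13 11)=[5, 9, 13, 3, 0, 1, 6, 7, 8, 14, 10, 2, 12, 11, 4]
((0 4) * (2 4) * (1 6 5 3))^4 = (6)(0 2 4) = [2, 1, 4, 3, 0, 5, 6]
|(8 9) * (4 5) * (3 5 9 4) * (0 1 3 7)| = 15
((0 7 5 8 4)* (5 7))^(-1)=(0 4 8 5)=[4, 1, 2, 3, 8, 0, 6, 7, 5]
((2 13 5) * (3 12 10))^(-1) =[0, 1, 5, 10, 4, 13, 6, 7, 8, 9, 12, 11, 3, 2] =(2 5 13)(3 10 12)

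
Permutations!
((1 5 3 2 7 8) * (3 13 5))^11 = [0, 3, 7, 2, 4, 13, 6, 8, 1, 9, 10, 11, 12, 5] = (1 3 2 7 8)(5 13)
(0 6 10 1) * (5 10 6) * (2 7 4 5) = (0 2 7 4 5 10 1) = [2, 0, 7, 3, 5, 10, 6, 4, 8, 9, 1]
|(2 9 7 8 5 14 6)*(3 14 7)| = |(2 9 3 14 6)(5 7 8)| = 15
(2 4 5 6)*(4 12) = [0, 1, 12, 3, 5, 6, 2, 7, 8, 9, 10, 11, 4] = (2 12 4 5 6)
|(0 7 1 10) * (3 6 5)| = 12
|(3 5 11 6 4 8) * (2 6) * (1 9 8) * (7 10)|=|(1 9 8 3 5 11 2 6 4)(7 10)|=18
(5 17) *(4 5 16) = [0, 1, 2, 3, 5, 17, 6, 7, 8, 9, 10, 11, 12, 13, 14, 15, 4, 16] = (4 5 17 16)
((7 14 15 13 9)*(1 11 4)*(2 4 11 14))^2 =(1 15 9 2)(4 14 13 7) =[0, 15, 1, 3, 14, 5, 6, 4, 8, 2, 10, 11, 12, 7, 13, 9]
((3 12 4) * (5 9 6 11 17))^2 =(3 4 12)(5 6 17 9 11) =[0, 1, 2, 4, 12, 6, 17, 7, 8, 11, 10, 5, 3, 13, 14, 15, 16, 9]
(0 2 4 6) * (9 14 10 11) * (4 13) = (0 2 13 4 6)(9 14 10 11) = [2, 1, 13, 3, 6, 5, 0, 7, 8, 14, 11, 9, 12, 4, 10]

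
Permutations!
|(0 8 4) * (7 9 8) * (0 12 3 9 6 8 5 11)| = |(0 7 6 8 4 12 3 9 5 11)| = 10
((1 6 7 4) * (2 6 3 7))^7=(1 4 7 3)(2 6)=[0, 4, 6, 1, 7, 5, 2, 3]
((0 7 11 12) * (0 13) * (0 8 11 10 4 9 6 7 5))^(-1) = (0 5)(4 10 7 6 9)(8 13 12 11) = [5, 1, 2, 3, 10, 0, 9, 6, 13, 4, 7, 8, 11, 12]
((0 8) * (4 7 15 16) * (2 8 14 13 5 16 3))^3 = (0 5 7 2 14 16 15 8 13 4 3) = [5, 1, 14, 0, 3, 7, 6, 2, 13, 9, 10, 11, 12, 4, 16, 8, 15]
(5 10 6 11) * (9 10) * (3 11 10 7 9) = [0, 1, 2, 11, 4, 3, 10, 9, 8, 7, 6, 5] = (3 11 5)(6 10)(7 9)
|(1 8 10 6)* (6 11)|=|(1 8 10 11 6)|=5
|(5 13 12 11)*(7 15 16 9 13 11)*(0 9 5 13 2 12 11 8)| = 18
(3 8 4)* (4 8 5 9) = (3 5 9 4) = [0, 1, 2, 5, 3, 9, 6, 7, 8, 4]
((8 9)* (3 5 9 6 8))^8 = (3 9 5) = [0, 1, 2, 9, 4, 3, 6, 7, 8, 5]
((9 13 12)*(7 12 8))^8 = (7 13 12 8 9) = [0, 1, 2, 3, 4, 5, 6, 13, 9, 7, 10, 11, 8, 12]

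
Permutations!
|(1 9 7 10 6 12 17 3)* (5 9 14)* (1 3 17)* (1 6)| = |(17)(1 14 5 9 7 10)(6 12)| = 6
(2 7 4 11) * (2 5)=(2 7 4 11 5)=[0, 1, 7, 3, 11, 2, 6, 4, 8, 9, 10, 5]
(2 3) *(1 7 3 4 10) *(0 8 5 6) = (0 8 5 6)(1 7 3 2 4 10) = [8, 7, 4, 2, 10, 6, 0, 3, 5, 9, 1]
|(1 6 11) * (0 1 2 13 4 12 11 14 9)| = 5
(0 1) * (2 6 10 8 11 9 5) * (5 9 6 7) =(0 1)(2 7 5)(6 10 8 11) =[1, 0, 7, 3, 4, 2, 10, 5, 11, 9, 8, 6]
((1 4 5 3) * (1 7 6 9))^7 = (9) = [0, 1, 2, 3, 4, 5, 6, 7, 8, 9]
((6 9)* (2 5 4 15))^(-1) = (2 15 4 5)(6 9) = [0, 1, 15, 3, 5, 2, 9, 7, 8, 6, 10, 11, 12, 13, 14, 4]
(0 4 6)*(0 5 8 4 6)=(0 6 5 8 4)=[6, 1, 2, 3, 0, 8, 5, 7, 4]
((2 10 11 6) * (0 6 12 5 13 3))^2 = (0 2 11 5 3 6 10 12 13) = [2, 1, 11, 6, 4, 3, 10, 7, 8, 9, 12, 5, 13, 0]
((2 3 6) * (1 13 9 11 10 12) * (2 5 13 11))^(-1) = [0, 12, 9, 2, 4, 6, 3, 7, 8, 13, 11, 1, 10, 5] = (1 12 10 11)(2 9 13 5 6 3)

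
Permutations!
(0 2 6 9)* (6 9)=(0 2 9)=[2, 1, 9, 3, 4, 5, 6, 7, 8, 0]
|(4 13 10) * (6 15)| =|(4 13 10)(6 15)| =6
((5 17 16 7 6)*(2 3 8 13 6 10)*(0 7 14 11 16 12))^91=(0 2 13 17 7 3 6 12 10 8 5)(11 16 14)=[2, 1, 13, 6, 4, 0, 12, 3, 5, 9, 8, 16, 10, 17, 11, 15, 14, 7]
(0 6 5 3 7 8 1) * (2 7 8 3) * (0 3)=(0 6 5 2 7)(1 3 8)=[6, 3, 7, 8, 4, 2, 5, 0, 1]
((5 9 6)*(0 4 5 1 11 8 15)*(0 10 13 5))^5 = [4, 13, 2, 3, 0, 8, 10, 7, 9, 15, 1, 5, 12, 11, 14, 6] = (0 4)(1 13 11 5 8 9 15 6 10)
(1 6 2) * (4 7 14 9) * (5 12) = [0, 6, 1, 3, 7, 12, 2, 14, 8, 4, 10, 11, 5, 13, 9] = (1 6 2)(4 7 14 9)(5 12)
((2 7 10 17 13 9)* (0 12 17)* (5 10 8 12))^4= (0 5 10)(2 17 7 13 8 9 12)= [5, 1, 17, 3, 4, 10, 6, 13, 9, 12, 0, 11, 2, 8, 14, 15, 16, 7]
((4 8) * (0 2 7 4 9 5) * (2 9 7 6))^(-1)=(0 5 9)(2 6)(4 7 8)=[5, 1, 6, 3, 7, 9, 2, 8, 4, 0]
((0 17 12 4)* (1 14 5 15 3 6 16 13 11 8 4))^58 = (0 12 14 15 6 13 8)(1 5 3 16 11 4 17) = [12, 5, 2, 16, 17, 3, 13, 7, 0, 9, 10, 4, 14, 8, 15, 6, 11, 1]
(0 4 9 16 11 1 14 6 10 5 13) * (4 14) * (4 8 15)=[14, 8, 2, 3, 9, 13, 10, 7, 15, 16, 5, 1, 12, 0, 6, 4, 11]=(0 14 6 10 5 13)(1 8 15 4 9 16 11)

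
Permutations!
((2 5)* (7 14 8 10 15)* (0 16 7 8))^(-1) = (0 14 7 16)(2 5)(8 15 10) = [14, 1, 5, 3, 4, 2, 6, 16, 15, 9, 8, 11, 12, 13, 7, 10, 0]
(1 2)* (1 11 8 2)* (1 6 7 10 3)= [0, 6, 11, 1, 4, 5, 7, 10, 2, 9, 3, 8]= (1 6 7 10 3)(2 11 8)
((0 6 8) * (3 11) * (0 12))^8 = (12) = [0, 1, 2, 3, 4, 5, 6, 7, 8, 9, 10, 11, 12]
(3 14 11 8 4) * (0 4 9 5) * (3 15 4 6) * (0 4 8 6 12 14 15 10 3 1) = (0 12 14 11 6 1)(3 15 8 9 5 4 10) = [12, 0, 2, 15, 10, 4, 1, 7, 9, 5, 3, 6, 14, 13, 11, 8]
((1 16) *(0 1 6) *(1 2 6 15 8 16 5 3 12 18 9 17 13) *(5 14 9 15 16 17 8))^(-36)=[0, 1, 2, 5, 4, 15, 6, 7, 8, 9, 10, 11, 3, 13, 14, 18, 16, 17, 12]=(3 5 15 18 12)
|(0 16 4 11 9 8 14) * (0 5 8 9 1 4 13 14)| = |(0 16 13 14 5 8)(1 4 11)| = 6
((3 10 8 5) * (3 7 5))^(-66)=(10)=[0, 1, 2, 3, 4, 5, 6, 7, 8, 9, 10]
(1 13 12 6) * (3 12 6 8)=[0, 13, 2, 12, 4, 5, 1, 7, 3, 9, 10, 11, 8, 6]=(1 13 6)(3 12 8)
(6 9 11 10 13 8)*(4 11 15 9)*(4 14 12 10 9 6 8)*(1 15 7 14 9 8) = (1 15 6 9 7 14 12 10 13 4 11 8) = [0, 15, 2, 3, 11, 5, 9, 14, 1, 7, 13, 8, 10, 4, 12, 6]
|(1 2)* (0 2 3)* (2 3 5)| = 6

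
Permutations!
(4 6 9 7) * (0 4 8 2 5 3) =[4, 1, 5, 0, 6, 3, 9, 8, 2, 7] =(0 4 6 9 7 8 2 5 3)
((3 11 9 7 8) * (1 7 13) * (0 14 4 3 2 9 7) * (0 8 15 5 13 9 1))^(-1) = (0 13 5 15 7 11 3 4 14)(1 2 8) = [13, 2, 8, 4, 14, 15, 6, 11, 1, 9, 10, 3, 12, 5, 0, 7]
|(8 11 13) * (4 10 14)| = |(4 10 14)(8 11 13)| = 3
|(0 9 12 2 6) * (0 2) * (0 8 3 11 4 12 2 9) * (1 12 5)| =|(1 12 8 3 11 4 5)(2 6 9)| =21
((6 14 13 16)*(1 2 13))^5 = (1 14 6 16 13 2) = [0, 14, 1, 3, 4, 5, 16, 7, 8, 9, 10, 11, 12, 2, 6, 15, 13]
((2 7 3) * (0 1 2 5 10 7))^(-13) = (0 2 1)(3 7 10 5) = [2, 0, 1, 7, 4, 3, 6, 10, 8, 9, 5]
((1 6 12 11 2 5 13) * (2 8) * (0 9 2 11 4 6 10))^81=(0 13 9 1 2 10 5)(8 11)=[13, 2, 10, 3, 4, 0, 6, 7, 11, 1, 5, 8, 12, 9]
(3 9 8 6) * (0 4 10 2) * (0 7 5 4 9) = [9, 1, 7, 0, 10, 4, 3, 5, 6, 8, 2] = (0 9 8 6 3)(2 7 5 4 10)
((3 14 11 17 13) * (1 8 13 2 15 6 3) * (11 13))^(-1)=(1 13 14 3 6 15 2 17 11 8)=[0, 13, 17, 6, 4, 5, 15, 7, 1, 9, 10, 8, 12, 14, 3, 2, 16, 11]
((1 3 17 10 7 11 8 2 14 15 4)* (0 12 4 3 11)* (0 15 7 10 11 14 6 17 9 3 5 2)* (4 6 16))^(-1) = (0 8 11 17 6 12)(1 4 16 2 5 15 7 14)(3 9) = [8, 4, 5, 9, 16, 15, 12, 14, 11, 3, 10, 17, 0, 13, 1, 7, 2, 6]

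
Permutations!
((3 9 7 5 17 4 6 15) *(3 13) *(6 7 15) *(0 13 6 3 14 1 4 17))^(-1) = [5, 14, 2, 6, 1, 7, 15, 4, 8, 3, 10, 11, 12, 0, 13, 9, 16, 17] = (17)(0 5 7 4 1 14 13)(3 6 15 9)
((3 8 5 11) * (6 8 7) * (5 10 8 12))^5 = (3 11 5 12 6 7)(8 10) = [0, 1, 2, 11, 4, 12, 7, 3, 10, 9, 8, 5, 6]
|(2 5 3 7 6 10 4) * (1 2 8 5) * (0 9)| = |(0 9)(1 2)(3 7 6 10 4 8 5)| = 14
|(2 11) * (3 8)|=2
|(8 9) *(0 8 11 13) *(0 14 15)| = |(0 8 9 11 13 14 15)| = 7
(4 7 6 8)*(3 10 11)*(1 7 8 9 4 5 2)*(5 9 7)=(1 5 2)(3 10 11)(4 8 9)(6 7)=[0, 5, 1, 10, 8, 2, 7, 6, 9, 4, 11, 3]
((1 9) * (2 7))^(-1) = (1 9)(2 7) = [0, 9, 7, 3, 4, 5, 6, 2, 8, 1]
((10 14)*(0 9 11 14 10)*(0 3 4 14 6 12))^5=(3 14 4)=[0, 1, 2, 14, 3, 5, 6, 7, 8, 9, 10, 11, 12, 13, 4]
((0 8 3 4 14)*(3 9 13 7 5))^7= (0 4 5 13 8 14 3 7 9)= [4, 1, 2, 7, 5, 13, 6, 9, 14, 0, 10, 11, 12, 8, 3]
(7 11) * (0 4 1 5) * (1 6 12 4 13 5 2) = [13, 2, 1, 3, 6, 0, 12, 11, 8, 9, 10, 7, 4, 5] = (0 13 5)(1 2)(4 6 12)(7 11)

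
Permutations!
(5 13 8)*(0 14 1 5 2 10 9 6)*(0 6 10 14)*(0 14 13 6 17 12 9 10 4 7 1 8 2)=(0 14 8)(1 5 6 17 12 9 4 7)(2 13)=[14, 5, 13, 3, 7, 6, 17, 1, 0, 4, 10, 11, 9, 2, 8, 15, 16, 12]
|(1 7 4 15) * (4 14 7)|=6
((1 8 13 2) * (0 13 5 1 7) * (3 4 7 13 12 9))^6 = (13) = [0, 1, 2, 3, 4, 5, 6, 7, 8, 9, 10, 11, 12, 13]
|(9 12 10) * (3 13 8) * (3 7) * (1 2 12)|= |(1 2 12 10 9)(3 13 8 7)|= 20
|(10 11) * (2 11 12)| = 4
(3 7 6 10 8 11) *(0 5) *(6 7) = [5, 1, 2, 6, 4, 0, 10, 7, 11, 9, 8, 3] = (0 5)(3 6 10 8 11)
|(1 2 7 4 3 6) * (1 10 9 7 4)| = |(1 2 4 3 6 10 9 7)| = 8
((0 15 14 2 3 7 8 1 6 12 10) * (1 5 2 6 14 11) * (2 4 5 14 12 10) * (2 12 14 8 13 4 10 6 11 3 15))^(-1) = (0 10 5 4 13 7 3 15 2)(1 11 14) = [10, 11, 0, 15, 13, 4, 6, 3, 8, 9, 5, 14, 12, 7, 1, 2]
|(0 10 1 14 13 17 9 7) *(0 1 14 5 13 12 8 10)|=12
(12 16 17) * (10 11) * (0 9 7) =(0 9 7)(10 11)(12 16 17) =[9, 1, 2, 3, 4, 5, 6, 0, 8, 7, 11, 10, 16, 13, 14, 15, 17, 12]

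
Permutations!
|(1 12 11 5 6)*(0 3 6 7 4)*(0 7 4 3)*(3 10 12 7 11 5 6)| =8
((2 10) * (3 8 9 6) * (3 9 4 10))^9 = (2 10 4 8 3)(6 9) = [0, 1, 10, 2, 8, 5, 9, 7, 3, 6, 4]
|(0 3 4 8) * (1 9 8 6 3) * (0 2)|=|(0 1 9 8 2)(3 4 6)|=15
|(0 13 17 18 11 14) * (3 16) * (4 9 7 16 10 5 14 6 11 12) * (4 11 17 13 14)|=|(0 14)(3 10 5 4 9 7 16)(6 17 18 12 11)|=70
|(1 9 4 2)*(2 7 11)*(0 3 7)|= |(0 3 7 11 2 1 9 4)|= 8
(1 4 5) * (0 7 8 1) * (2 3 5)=(0 7 8 1 4 2 3 5)=[7, 4, 3, 5, 2, 0, 6, 8, 1]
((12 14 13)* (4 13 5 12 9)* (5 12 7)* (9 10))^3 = (4 9 10 13)(5 7)(12 14) = [0, 1, 2, 3, 9, 7, 6, 5, 8, 10, 13, 11, 14, 4, 12]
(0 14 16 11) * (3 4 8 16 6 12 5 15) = (0 14 6 12 5 15 3 4 8 16 11) = [14, 1, 2, 4, 8, 15, 12, 7, 16, 9, 10, 0, 5, 13, 6, 3, 11]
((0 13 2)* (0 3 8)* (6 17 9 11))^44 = (17)(0 8 3 2 13) = [8, 1, 13, 2, 4, 5, 6, 7, 3, 9, 10, 11, 12, 0, 14, 15, 16, 17]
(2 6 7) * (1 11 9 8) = (1 11 9 8)(2 6 7) = [0, 11, 6, 3, 4, 5, 7, 2, 1, 8, 10, 9]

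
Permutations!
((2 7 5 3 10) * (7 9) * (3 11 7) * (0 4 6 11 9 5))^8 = (0 11 4 7 6)(2 3 5 10 9) = [11, 1, 3, 5, 7, 10, 0, 6, 8, 2, 9, 4]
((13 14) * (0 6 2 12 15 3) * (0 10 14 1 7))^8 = (0 13 3 2 7 14 15 6 1 10 12) = [13, 10, 7, 2, 4, 5, 1, 14, 8, 9, 12, 11, 0, 3, 15, 6]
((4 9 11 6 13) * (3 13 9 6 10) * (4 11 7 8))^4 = (13)(4 8 7 9 6) = [0, 1, 2, 3, 8, 5, 4, 9, 7, 6, 10, 11, 12, 13]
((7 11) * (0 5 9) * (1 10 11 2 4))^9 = [0, 7, 10, 3, 11, 5, 6, 1, 8, 9, 2, 4] = (1 7)(2 10)(4 11)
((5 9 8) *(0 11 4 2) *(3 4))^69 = (0 2 4 3 11) = [2, 1, 4, 11, 3, 5, 6, 7, 8, 9, 10, 0]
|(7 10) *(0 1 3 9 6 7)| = 7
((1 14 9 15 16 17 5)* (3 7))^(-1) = (1 5 17 16 15 9 14)(3 7) = [0, 5, 2, 7, 4, 17, 6, 3, 8, 14, 10, 11, 12, 13, 1, 9, 15, 16]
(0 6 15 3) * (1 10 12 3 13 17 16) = (0 6 15 13 17 16 1 10 12 3) = [6, 10, 2, 0, 4, 5, 15, 7, 8, 9, 12, 11, 3, 17, 14, 13, 1, 16]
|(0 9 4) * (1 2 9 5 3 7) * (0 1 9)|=|(0 5 3 7 9 4 1 2)|=8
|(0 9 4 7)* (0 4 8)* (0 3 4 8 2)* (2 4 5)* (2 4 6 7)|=9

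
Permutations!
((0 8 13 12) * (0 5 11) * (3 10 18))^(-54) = (18) = [0, 1, 2, 3, 4, 5, 6, 7, 8, 9, 10, 11, 12, 13, 14, 15, 16, 17, 18]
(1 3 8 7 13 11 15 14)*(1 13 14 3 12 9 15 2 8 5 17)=[0, 12, 8, 5, 4, 17, 6, 14, 7, 15, 10, 2, 9, 11, 13, 3, 16, 1]=(1 12 9 15 3 5 17)(2 8 7 14 13 11)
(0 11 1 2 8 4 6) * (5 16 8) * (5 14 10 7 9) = (0 11 1 2 14 10 7 9 5 16 8 4 6) = [11, 2, 14, 3, 6, 16, 0, 9, 4, 5, 7, 1, 12, 13, 10, 15, 8]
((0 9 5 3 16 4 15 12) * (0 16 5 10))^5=(0 10 9)(3 5)(4 15 12 16)=[10, 1, 2, 5, 15, 3, 6, 7, 8, 0, 9, 11, 16, 13, 14, 12, 4]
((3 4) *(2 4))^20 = (2 3 4) = [0, 1, 3, 4, 2]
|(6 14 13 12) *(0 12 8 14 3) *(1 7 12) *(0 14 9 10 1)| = |(1 7 12 6 3 14 13 8 9 10)| = 10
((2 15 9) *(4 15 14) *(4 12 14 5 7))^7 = [0, 1, 5, 3, 15, 7, 6, 4, 8, 2, 10, 11, 14, 13, 12, 9] = (2 5 7 4 15 9)(12 14)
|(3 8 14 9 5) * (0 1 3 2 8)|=|(0 1 3)(2 8 14 9 5)|=15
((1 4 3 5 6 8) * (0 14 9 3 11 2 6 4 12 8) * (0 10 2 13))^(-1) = (0 13 11 4 5 3 9 14)(1 8 12)(2 10 6) = [13, 8, 10, 9, 5, 3, 2, 7, 12, 14, 6, 4, 1, 11, 0]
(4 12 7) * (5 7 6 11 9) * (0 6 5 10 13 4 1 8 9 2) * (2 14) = (0 6 11 14 2)(1 8 9 10 13 4 12 5 7) = [6, 8, 0, 3, 12, 7, 11, 1, 9, 10, 13, 14, 5, 4, 2]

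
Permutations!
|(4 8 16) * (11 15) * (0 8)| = |(0 8 16 4)(11 15)| = 4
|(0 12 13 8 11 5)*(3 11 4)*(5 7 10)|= 10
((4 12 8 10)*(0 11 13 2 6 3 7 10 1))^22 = (0 8 4 7 6 13)(1 12 10 3 2 11) = [8, 12, 11, 2, 7, 5, 13, 6, 4, 9, 3, 1, 10, 0]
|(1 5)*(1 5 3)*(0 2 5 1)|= |(0 2 5 1 3)|= 5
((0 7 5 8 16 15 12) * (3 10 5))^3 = (0 10 16)(3 8 12)(5 15 7) = [10, 1, 2, 8, 4, 15, 6, 5, 12, 9, 16, 11, 3, 13, 14, 7, 0]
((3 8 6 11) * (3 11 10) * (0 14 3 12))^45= (0 8 12 3 10 14 6)= [8, 1, 2, 10, 4, 5, 0, 7, 12, 9, 14, 11, 3, 13, 6]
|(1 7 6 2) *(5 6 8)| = |(1 7 8 5 6 2)| = 6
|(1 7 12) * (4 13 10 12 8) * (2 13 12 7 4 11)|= |(1 4 12)(2 13 10 7 8 11)|= 6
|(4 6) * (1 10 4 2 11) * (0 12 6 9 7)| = 10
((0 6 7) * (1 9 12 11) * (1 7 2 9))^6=(0 7 11 12 9 2 6)=[7, 1, 6, 3, 4, 5, 0, 11, 8, 2, 10, 12, 9]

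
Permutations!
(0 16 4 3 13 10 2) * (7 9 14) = (0 16 4 3 13 10 2)(7 9 14) = [16, 1, 0, 13, 3, 5, 6, 9, 8, 14, 2, 11, 12, 10, 7, 15, 4]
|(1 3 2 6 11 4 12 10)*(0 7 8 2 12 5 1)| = 12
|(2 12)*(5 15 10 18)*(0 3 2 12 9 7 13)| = |(0 3 2 9 7 13)(5 15 10 18)| = 12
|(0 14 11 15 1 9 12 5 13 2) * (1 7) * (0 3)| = |(0 14 11 15 7 1 9 12 5 13 2 3)| = 12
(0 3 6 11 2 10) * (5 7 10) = (0 3 6 11 2 5 7 10) = [3, 1, 5, 6, 4, 7, 11, 10, 8, 9, 0, 2]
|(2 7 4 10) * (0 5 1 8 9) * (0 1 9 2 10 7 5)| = |(10)(1 8 2 5 9)(4 7)| = 10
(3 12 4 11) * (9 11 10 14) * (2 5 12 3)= (2 5 12 4 10 14 9 11)= [0, 1, 5, 3, 10, 12, 6, 7, 8, 11, 14, 2, 4, 13, 9]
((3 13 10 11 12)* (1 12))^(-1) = (1 11 10 13 3 12) = [0, 11, 2, 12, 4, 5, 6, 7, 8, 9, 13, 10, 1, 3]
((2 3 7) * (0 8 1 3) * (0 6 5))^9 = (0 8 1 3 7 2 6 5) = [8, 3, 6, 7, 4, 0, 5, 2, 1]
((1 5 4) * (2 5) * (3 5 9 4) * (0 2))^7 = (0 9 1 2 4)(3 5) = [9, 2, 4, 5, 0, 3, 6, 7, 8, 1]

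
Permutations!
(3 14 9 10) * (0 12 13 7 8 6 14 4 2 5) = (0 12 13 7 8 6 14 9 10 3 4 2 5) = [12, 1, 5, 4, 2, 0, 14, 8, 6, 10, 3, 11, 13, 7, 9]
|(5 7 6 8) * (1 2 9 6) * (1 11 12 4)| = |(1 2 9 6 8 5 7 11 12 4)| = 10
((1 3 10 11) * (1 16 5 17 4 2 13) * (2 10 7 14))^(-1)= (1 13 2 14 7 3)(4 17 5 16 11 10)= [0, 13, 14, 1, 17, 16, 6, 3, 8, 9, 4, 10, 12, 2, 7, 15, 11, 5]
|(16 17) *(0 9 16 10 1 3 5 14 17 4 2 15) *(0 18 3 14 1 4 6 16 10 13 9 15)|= 26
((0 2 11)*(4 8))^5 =(0 11 2)(4 8) =[11, 1, 0, 3, 8, 5, 6, 7, 4, 9, 10, 2]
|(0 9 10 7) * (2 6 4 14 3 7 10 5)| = 9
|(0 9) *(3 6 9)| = 4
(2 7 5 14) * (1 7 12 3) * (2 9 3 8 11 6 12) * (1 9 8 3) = (1 7 5 14 8 11 6 12 3 9) = [0, 7, 2, 9, 4, 14, 12, 5, 11, 1, 10, 6, 3, 13, 8]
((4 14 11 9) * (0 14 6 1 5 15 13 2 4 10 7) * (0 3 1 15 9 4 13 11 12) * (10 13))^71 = (0 12 14)(1 3 7 10 2 13 9 5)(4 11 15 6) = [12, 3, 13, 7, 11, 1, 4, 10, 8, 5, 2, 15, 14, 9, 0, 6]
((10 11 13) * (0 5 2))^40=(0 5 2)(10 11 13)=[5, 1, 0, 3, 4, 2, 6, 7, 8, 9, 11, 13, 12, 10]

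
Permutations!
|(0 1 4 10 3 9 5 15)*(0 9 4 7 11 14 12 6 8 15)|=|(0 1 7 11 14 12 6 8 15 9 5)(3 4 10)|=33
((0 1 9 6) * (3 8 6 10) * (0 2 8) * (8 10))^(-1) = (0 3 10 2 6 8 9 1) = [3, 0, 6, 10, 4, 5, 8, 7, 9, 1, 2]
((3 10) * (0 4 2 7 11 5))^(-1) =(0 5 11 7 2 4)(3 10) =[5, 1, 4, 10, 0, 11, 6, 2, 8, 9, 3, 7]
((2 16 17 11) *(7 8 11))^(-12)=[0, 1, 2, 3, 4, 5, 6, 7, 8, 9, 10, 11, 12, 13, 14, 15, 16, 17]=(17)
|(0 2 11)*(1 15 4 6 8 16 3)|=|(0 2 11)(1 15 4 6 8 16 3)|=21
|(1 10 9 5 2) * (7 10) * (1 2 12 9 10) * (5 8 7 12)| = 5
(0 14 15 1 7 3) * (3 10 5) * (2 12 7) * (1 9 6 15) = (0 14 1 2 12 7 10 5 3)(6 15 9) = [14, 2, 12, 0, 4, 3, 15, 10, 8, 6, 5, 11, 7, 13, 1, 9]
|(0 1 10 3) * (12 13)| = 4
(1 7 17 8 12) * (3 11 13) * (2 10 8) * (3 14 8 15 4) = (1 7 17 2 10 15 4 3 11 13 14 8 12) = [0, 7, 10, 11, 3, 5, 6, 17, 12, 9, 15, 13, 1, 14, 8, 4, 16, 2]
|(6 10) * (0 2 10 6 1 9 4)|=|(0 2 10 1 9 4)|=6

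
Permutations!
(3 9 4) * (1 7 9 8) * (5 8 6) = [0, 7, 2, 6, 3, 8, 5, 9, 1, 4] = (1 7 9 4 3 6 5 8)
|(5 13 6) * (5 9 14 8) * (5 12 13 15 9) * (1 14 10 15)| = 21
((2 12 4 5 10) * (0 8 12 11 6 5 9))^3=(0 4 8 9 12)(2 5 11 10 6)=[4, 1, 5, 3, 8, 11, 2, 7, 9, 12, 6, 10, 0]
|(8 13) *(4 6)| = 2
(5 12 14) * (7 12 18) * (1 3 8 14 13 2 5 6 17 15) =(1 3 8 14 6 17 15)(2 5 18 7 12 13) =[0, 3, 5, 8, 4, 18, 17, 12, 14, 9, 10, 11, 13, 2, 6, 1, 16, 15, 7]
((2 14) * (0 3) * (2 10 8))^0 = [0, 1, 2, 3, 4, 5, 6, 7, 8, 9, 10, 11, 12, 13, 14] = (14)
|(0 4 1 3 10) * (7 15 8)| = 15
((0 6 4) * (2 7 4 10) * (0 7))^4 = (10) = [0, 1, 2, 3, 4, 5, 6, 7, 8, 9, 10]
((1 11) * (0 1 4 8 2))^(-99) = (0 4)(1 8)(2 11) = [4, 8, 11, 3, 0, 5, 6, 7, 1, 9, 10, 2]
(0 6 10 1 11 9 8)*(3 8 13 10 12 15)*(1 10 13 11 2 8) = (0 6 12 15 3 1 2 8)(9 11) = [6, 2, 8, 1, 4, 5, 12, 7, 0, 11, 10, 9, 15, 13, 14, 3]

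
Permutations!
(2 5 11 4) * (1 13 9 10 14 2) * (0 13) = (0 13 9 10 14 2 5 11 4 1) = [13, 0, 5, 3, 1, 11, 6, 7, 8, 10, 14, 4, 12, 9, 2]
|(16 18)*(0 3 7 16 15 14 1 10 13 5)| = 11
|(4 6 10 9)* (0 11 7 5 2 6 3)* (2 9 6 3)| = 8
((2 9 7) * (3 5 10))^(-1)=[0, 1, 7, 10, 4, 3, 6, 9, 8, 2, 5]=(2 7 9)(3 10 5)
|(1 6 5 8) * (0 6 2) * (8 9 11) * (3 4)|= 8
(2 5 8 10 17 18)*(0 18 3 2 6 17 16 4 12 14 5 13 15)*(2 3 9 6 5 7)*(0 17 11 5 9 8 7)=(0 18 9 6 11 5 7 2 13 15 17 8 10 16 4 12 14)=[18, 1, 13, 3, 12, 7, 11, 2, 10, 6, 16, 5, 14, 15, 0, 17, 4, 8, 9]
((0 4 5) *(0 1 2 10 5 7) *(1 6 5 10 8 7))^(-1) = (10)(0 7 8 2 1 4)(5 6) = [7, 4, 1, 3, 0, 6, 5, 8, 2, 9, 10]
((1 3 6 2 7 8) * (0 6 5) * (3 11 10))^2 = (0 2 8 11 3)(1 10 5 6 7) = [2, 10, 8, 0, 4, 6, 7, 1, 11, 9, 5, 3]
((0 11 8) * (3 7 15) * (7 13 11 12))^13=[13, 1, 2, 12, 4, 5, 6, 8, 3, 9, 10, 15, 11, 7, 14, 0]=(0 13 7 8 3 12 11 15)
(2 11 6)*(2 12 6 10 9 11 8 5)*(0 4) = (0 4)(2 8 5)(6 12)(9 11 10) = [4, 1, 8, 3, 0, 2, 12, 7, 5, 11, 9, 10, 6]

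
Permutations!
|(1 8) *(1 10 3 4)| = 5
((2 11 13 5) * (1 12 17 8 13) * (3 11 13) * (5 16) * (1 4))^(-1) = (1 4 11 3 8 17 12)(2 5 16 13) = [0, 4, 5, 8, 11, 16, 6, 7, 17, 9, 10, 3, 1, 2, 14, 15, 13, 12]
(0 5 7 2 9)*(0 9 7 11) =(0 5 11)(2 7) =[5, 1, 7, 3, 4, 11, 6, 2, 8, 9, 10, 0]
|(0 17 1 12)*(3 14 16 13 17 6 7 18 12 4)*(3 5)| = |(0 6 7 18 12)(1 4 5 3 14 16 13 17)| = 40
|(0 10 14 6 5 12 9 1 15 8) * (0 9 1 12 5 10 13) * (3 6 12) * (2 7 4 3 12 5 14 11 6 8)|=|(0 13)(1 15 2 7 4 3 8 9 12)(5 14)(6 10 11)|=18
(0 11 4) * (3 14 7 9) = (0 11 4)(3 14 7 9) = [11, 1, 2, 14, 0, 5, 6, 9, 8, 3, 10, 4, 12, 13, 7]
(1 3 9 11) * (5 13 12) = (1 3 9 11)(5 13 12) = [0, 3, 2, 9, 4, 13, 6, 7, 8, 11, 10, 1, 5, 12]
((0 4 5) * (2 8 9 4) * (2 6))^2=(0 2 9 5 6 8 4)=[2, 1, 9, 3, 0, 6, 8, 7, 4, 5]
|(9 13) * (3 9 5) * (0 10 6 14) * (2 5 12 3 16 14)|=28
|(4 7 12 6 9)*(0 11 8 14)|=|(0 11 8 14)(4 7 12 6 9)|=20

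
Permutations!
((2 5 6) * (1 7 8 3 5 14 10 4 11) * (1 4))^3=(1 3 2)(4 11)(5 14 7)(6 10 8)=[0, 3, 1, 2, 11, 14, 10, 5, 6, 9, 8, 4, 12, 13, 7]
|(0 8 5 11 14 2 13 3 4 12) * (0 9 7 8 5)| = 12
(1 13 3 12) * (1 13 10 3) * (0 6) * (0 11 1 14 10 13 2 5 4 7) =(0 6 11 1 13 14 10 3 12 2 5 4 7) =[6, 13, 5, 12, 7, 4, 11, 0, 8, 9, 3, 1, 2, 14, 10]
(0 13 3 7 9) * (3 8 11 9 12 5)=(0 13 8 11 9)(3 7 12 5)=[13, 1, 2, 7, 4, 3, 6, 12, 11, 0, 10, 9, 5, 8]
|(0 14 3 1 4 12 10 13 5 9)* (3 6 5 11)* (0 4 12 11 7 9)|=36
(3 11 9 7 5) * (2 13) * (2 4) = (2 13 4)(3 11 9 7 5) = [0, 1, 13, 11, 2, 3, 6, 5, 8, 7, 10, 9, 12, 4]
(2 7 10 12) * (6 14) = [0, 1, 7, 3, 4, 5, 14, 10, 8, 9, 12, 11, 2, 13, 6] = (2 7 10 12)(6 14)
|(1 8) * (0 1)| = 3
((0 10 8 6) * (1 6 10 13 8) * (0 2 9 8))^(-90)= [0, 1, 2, 3, 4, 5, 6, 7, 8, 9, 10, 11, 12, 13]= (13)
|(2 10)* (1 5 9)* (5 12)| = |(1 12 5 9)(2 10)| = 4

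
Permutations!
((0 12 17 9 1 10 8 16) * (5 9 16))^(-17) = (0 16 17 12)(1 5 10 9 8) = [16, 5, 2, 3, 4, 10, 6, 7, 1, 8, 9, 11, 0, 13, 14, 15, 17, 12]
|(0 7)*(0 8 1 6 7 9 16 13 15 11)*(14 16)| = |(0 9 14 16 13 15 11)(1 6 7 8)| = 28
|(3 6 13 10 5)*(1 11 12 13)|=|(1 11 12 13 10 5 3 6)|=8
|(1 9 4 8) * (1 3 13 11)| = |(1 9 4 8 3 13 11)| = 7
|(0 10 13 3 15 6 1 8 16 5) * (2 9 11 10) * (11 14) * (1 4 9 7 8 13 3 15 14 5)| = 12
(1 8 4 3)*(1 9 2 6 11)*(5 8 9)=(1 9 2 6 11)(3 5 8 4)=[0, 9, 6, 5, 3, 8, 11, 7, 4, 2, 10, 1]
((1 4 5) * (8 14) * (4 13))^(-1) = [0, 5, 2, 3, 13, 4, 6, 7, 14, 9, 10, 11, 12, 1, 8] = (1 5 4 13)(8 14)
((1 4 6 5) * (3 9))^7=(1 5 6 4)(3 9)=[0, 5, 2, 9, 1, 6, 4, 7, 8, 3]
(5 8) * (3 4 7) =(3 4 7)(5 8) =[0, 1, 2, 4, 7, 8, 6, 3, 5]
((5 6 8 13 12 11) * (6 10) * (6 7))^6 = (5 12 8 7)(6 10 11 13) = [0, 1, 2, 3, 4, 12, 10, 5, 7, 9, 11, 13, 8, 6]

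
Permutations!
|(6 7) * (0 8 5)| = 6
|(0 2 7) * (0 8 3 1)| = |(0 2 7 8 3 1)| = 6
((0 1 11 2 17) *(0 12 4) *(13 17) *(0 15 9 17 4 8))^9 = (0 12 9 4 2 1 8 17 15 13 11) = [12, 8, 1, 3, 2, 5, 6, 7, 17, 4, 10, 0, 9, 11, 14, 13, 16, 15]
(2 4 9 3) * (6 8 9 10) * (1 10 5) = [0, 10, 4, 2, 5, 1, 8, 7, 9, 3, 6] = (1 10 6 8 9 3 2 4 5)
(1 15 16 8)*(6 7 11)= [0, 15, 2, 3, 4, 5, 7, 11, 1, 9, 10, 6, 12, 13, 14, 16, 8]= (1 15 16 8)(6 7 11)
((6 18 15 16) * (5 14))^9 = [0, 1, 2, 3, 4, 14, 18, 7, 8, 9, 10, 11, 12, 13, 5, 16, 6, 17, 15] = (5 14)(6 18 15 16)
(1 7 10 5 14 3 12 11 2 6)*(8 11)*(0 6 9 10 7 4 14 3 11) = (0 6 1 4 14 11 2 9 10 5 3 12 8) = [6, 4, 9, 12, 14, 3, 1, 7, 0, 10, 5, 2, 8, 13, 11]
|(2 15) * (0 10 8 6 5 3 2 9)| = |(0 10 8 6 5 3 2 15 9)| = 9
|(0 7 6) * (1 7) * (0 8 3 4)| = |(0 1 7 6 8 3 4)| = 7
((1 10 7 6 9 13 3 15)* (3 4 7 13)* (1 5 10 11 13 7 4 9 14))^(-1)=[0, 14, 2, 9, 4, 15, 7, 10, 8, 13, 5, 1, 12, 11, 6, 3]=(1 14 6 7 10 5 15 3 9 13 11)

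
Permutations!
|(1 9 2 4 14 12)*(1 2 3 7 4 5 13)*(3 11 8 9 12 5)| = |(1 12 2 3 7 4 14 5 13)(8 9 11)| = 9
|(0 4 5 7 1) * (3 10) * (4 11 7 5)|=|(0 11 7 1)(3 10)|=4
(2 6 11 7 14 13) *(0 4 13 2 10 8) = (0 4 13 10 8)(2 6 11 7 14) = [4, 1, 6, 3, 13, 5, 11, 14, 0, 9, 8, 7, 12, 10, 2]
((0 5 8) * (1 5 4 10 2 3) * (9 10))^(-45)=(10)=[0, 1, 2, 3, 4, 5, 6, 7, 8, 9, 10]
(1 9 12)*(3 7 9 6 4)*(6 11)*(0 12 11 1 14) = [12, 1, 2, 7, 3, 5, 4, 9, 8, 11, 10, 6, 14, 13, 0] = (0 12 14)(3 7 9 11 6 4)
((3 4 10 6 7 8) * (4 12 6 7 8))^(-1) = (3 8 6 12)(4 7 10) = [0, 1, 2, 8, 7, 5, 12, 10, 6, 9, 4, 11, 3]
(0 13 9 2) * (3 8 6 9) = (0 13 3 8 6 9 2) = [13, 1, 0, 8, 4, 5, 9, 7, 6, 2, 10, 11, 12, 3]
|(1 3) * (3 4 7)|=4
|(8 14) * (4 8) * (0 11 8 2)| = |(0 11 8 14 4 2)| = 6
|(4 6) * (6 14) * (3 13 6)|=|(3 13 6 4 14)|=5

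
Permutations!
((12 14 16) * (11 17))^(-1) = [0, 1, 2, 3, 4, 5, 6, 7, 8, 9, 10, 17, 16, 13, 12, 15, 14, 11] = (11 17)(12 16 14)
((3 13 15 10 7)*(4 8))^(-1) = (3 7 10 15 13)(4 8) = [0, 1, 2, 7, 8, 5, 6, 10, 4, 9, 15, 11, 12, 3, 14, 13]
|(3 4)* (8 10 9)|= |(3 4)(8 10 9)|= 6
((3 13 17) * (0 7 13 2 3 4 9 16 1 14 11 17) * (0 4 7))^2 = (1 11 7 4 16 14 17 13 9) = [0, 11, 2, 3, 16, 5, 6, 4, 8, 1, 10, 7, 12, 9, 17, 15, 14, 13]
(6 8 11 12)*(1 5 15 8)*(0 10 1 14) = [10, 5, 2, 3, 4, 15, 14, 7, 11, 9, 1, 12, 6, 13, 0, 8] = (0 10 1 5 15 8 11 12 6 14)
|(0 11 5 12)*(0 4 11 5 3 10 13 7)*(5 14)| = |(0 14 5 12 4 11 3 10 13 7)| = 10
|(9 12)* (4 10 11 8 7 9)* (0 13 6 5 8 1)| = |(0 13 6 5 8 7 9 12 4 10 11 1)| = 12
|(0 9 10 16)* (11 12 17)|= 12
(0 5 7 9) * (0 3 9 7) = (0 5)(3 9) = [5, 1, 2, 9, 4, 0, 6, 7, 8, 3]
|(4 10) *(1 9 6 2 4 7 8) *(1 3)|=|(1 9 6 2 4 10 7 8 3)|=9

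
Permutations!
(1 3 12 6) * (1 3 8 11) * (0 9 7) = (0 9 7)(1 8 11)(3 12 6) = [9, 8, 2, 12, 4, 5, 3, 0, 11, 7, 10, 1, 6]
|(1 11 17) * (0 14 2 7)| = |(0 14 2 7)(1 11 17)| = 12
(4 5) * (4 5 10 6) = [0, 1, 2, 3, 10, 5, 4, 7, 8, 9, 6] = (4 10 6)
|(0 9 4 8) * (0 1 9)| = |(1 9 4 8)| = 4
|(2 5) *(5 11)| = 3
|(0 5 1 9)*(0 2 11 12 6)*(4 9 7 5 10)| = 24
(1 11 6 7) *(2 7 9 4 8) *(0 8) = (0 8 2 7 1 11 6 9 4) = [8, 11, 7, 3, 0, 5, 9, 1, 2, 4, 10, 6]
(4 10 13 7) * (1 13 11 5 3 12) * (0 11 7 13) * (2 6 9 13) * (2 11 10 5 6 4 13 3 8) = (0 10 7 13 11 6 9 3 12 1)(2 4 5 8) = [10, 0, 4, 12, 5, 8, 9, 13, 2, 3, 7, 6, 1, 11]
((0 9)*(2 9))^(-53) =(0 2 9) =[2, 1, 9, 3, 4, 5, 6, 7, 8, 0]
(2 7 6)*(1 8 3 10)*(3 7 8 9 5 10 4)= [0, 9, 8, 4, 3, 10, 2, 6, 7, 5, 1]= (1 9 5 10)(2 8 7 6)(3 4)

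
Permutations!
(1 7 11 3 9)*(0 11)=(0 11 3 9 1 7)=[11, 7, 2, 9, 4, 5, 6, 0, 8, 1, 10, 3]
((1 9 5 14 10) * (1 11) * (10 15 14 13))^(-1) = (1 11 10 13 5 9)(14 15) = [0, 11, 2, 3, 4, 9, 6, 7, 8, 1, 13, 10, 12, 5, 15, 14]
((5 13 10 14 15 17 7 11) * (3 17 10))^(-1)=(3 13 5 11 7 17)(10 15 14)=[0, 1, 2, 13, 4, 11, 6, 17, 8, 9, 15, 7, 12, 5, 10, 14, 16, 3]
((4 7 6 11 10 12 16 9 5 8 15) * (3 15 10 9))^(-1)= (3 16 12 10 8 5 9 11 6 7 4 15)= [0, 1, 2, 16, 15, 9, 7, 4, 5, 11, 8, 6, 10, 13, 14, 3, 12]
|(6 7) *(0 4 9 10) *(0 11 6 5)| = 8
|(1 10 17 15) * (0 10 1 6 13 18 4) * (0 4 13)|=|(0 10 17 15 6)(13 18)|=10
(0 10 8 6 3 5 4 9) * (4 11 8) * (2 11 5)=(0 10 4 9)(2 11 8 6 3)=[10, 1, 11, 2, 9, 5, 3, 7, 6, 0, 4, 8]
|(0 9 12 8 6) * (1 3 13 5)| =20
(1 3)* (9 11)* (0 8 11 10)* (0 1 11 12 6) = (0 8 12 6)(1 3 11 9 10) = [8, 3, 2, 11, 4, 5, 0, 7, 12, 10, 1, 9, 6]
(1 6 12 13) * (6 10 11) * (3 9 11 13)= (1 10 13)(3 9 11 6 12)= [0, 10, 2, 9, 4, 5, 12, 7, 8, 11, 13, 6, 3, 1]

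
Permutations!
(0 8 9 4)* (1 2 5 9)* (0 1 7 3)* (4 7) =(0 8 4 1 2 5 9 7 3) =[8, 2, 5, 0, 1, 9, 6, 3, 4, 7]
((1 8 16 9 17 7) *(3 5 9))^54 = (1 17 5 16)(3 8 7 9) = [0, 17, 2, 8, 4, 16, 6, 9, 7, 3, 10, 11, 12, 13, 14, 15, 1, 5]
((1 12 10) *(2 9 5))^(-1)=[0, 10, 5, 3, 4, 9, 6, 7, 8, 2, 12, 11, 1]=(1 10 12)(2 5 9)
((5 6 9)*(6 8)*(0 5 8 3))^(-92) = (0 5 3)(6 9 8) = [5, 1, 2, 0, 4, 3, 9, 7, 6, 8]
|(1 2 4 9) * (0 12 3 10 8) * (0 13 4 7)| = 11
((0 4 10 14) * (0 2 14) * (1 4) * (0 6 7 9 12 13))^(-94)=(14)(0 7 1 9 4 12 10 13 6)=[7, 9, 2, 3, 12, 5, 0, 1, 8, 4, 13, 11, 10, 6, 14]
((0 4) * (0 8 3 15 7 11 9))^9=(0 4 8 3 15 7 11 9)=[4, 1, 2, 15, 8, 5, 6, 11, 3, 0, 10, 9, 12, 13, 14, 7]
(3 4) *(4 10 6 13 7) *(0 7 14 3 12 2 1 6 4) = (0 7)(1 6 13 14 3 10 4 12 2) = [7, 6, 1, 10, 12, 5, 13, 0, 8, 9, 4, 11, 2, 14, 3]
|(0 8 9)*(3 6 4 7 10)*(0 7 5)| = |(0 8 9 7 10 3 6 4 5)| = 9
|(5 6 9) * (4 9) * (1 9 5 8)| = 3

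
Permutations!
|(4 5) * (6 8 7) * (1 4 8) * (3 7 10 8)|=|(1 4 5 3 7 6)(8 10)|=6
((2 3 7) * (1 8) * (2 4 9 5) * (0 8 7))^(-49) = (0 9 8 5 1 2 7 3 4) = [9, 2, 7, 4, 0, 1, 6, 3, 5, 8]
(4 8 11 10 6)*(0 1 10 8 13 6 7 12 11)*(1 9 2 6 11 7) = (0 9 2 6 4 13 11 8)(1 10)(7 12) = [9, 10, 6, 3, 13, 5, 4, 12, 0, 2, 1, 8, 7, 11]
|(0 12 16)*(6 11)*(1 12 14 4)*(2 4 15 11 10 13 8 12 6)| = |(0 14 15 11 2 4 1 6 10 13 8 12 16)| = 13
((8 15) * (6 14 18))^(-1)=(6 18 14)(8 15)=[0, 1, 2, 3, 4, 5, 18, 7, 15, 9, 10, 11, 12, 13, 6, 8, 16, 17, 14]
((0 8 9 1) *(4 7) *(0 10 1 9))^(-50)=(10)=[0, 1, 2, 3, 4, 5, 6, 7, 8, 9, 10]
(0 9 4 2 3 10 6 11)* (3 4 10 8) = (0 9 10 6 11)(2 4)(3 8) = [9, 1, 4, 8, 2, 5, 11, 7, 3, 10, 6, 0]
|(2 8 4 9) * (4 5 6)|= |(2 8 5 6 4 9)|= 6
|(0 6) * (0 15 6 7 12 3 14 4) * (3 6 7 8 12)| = |(0 8 12 6 15 7 3 14 4)| = 9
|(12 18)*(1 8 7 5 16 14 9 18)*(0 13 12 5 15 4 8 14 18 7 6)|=33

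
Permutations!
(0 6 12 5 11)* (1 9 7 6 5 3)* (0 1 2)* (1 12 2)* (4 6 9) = [5, 4, 0, 1, 6, 11, 2, 9, 8, 7, 10, 12, 3] = (0 5 11 12 3 1 4 6 2)(7 9)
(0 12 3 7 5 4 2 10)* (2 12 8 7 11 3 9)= [8, 1, 10, 11, 12, 4, 6, 5, 7, 2, 0, 3, 9]= (0 8 7 5 4 12 9 2 10)(3 11)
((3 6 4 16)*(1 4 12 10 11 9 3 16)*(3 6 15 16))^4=(3 15 16)(6 9 11 10 12)=[0, 1, 2, 15, 4, 5, 9, 7, 8, 11, 12, 10, 6, 13, 14, 16, 3]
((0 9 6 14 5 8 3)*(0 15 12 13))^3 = (0 14 3 13 6 8 12 9 5 15) = [14, 1, 2, 13, 4, 15, 8, 7, 12, 5, 10, 11, 9, 6, 3, 0]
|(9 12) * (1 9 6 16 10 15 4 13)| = |(1 9 12 6 16 10 15 4 13)| = 9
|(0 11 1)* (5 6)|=6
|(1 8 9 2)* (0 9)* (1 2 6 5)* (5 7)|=|(0 9 6 7 5 1 8)|=7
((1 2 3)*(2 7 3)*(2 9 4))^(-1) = (1 3 7)(2 4 9) = [0, 3, 4, 7, 9, 5, 6, 1, 8, 2]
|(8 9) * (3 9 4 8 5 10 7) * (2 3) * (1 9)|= 14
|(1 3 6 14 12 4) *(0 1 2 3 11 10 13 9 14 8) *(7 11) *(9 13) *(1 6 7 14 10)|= 24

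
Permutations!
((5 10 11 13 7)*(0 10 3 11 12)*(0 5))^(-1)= (0 7 13 11 3 5 12 10)= [7, 1, 2, 5, 4, 12, 6, 13, 8, 9, 0, 3, 10, 11]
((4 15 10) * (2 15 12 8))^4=[0, 1, 12, 3, 15, 5, 6, 7, 4, 9, 2, 11, 10, 13, 14, 8]=(2 12 10)(4 15 8)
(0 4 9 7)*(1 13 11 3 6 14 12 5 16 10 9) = (0 4 1 13 11 3 6 14 12 5 16 10 9 7) = [4, 13, 2, 6, 1, 16, 14, 0, 8, 7, 9, 3, 5, 11, 12, 15, 10]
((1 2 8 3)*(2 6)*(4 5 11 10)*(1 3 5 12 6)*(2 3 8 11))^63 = (12) = [0, 1, 2, 3, 4, 5, 6, 7, 8, 9, 10, 11, 12]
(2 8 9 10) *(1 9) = (1 9 10 2 8) = [0, 9, 8, 3, 4, 5, 6, 7, 1, 10, 2]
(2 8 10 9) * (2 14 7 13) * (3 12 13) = (2 8 10 9 14 7 3 12 13) = [0, 1, 8, 12, 4, 5, 6, 3, 10, 14, 9, 11, 13, 2, 7]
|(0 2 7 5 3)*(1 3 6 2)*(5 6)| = 3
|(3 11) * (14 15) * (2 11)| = |(2 11 3)(14 15)| = 6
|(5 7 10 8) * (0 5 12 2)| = 7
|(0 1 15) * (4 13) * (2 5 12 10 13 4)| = |(0 1 15)(2 5 12 10 13)| = 15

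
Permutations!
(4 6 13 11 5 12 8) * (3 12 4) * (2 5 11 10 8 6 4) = (2 5)(3 12 6 13 10 8) = [0, 1, 5, 12, 4, 2, 13, 7, 3, 9, 8, 11, 6, 10]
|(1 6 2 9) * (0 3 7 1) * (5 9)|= 8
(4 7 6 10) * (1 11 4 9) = [0, 11, 2, 3, 7, 5, 10, 6, 8, 1, 9, 4] = (1 11 4 7 6 10 9)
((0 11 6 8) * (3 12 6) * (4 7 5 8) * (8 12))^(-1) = (0 8 3 11)(4 6 12 5 7) = [8, 1, 2, 11, 6, 7, 12, 4, 3, 9, 10, 0, 5]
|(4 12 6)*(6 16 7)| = 5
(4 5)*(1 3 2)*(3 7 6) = (1 7 6 3 2)(4 5) = [0, 7, 1, 2, 5, 4, 3, 6]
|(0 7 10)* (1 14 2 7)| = 6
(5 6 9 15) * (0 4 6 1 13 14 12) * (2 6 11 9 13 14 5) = [4, 14, 6, 3, 11, 1, 13, 7, 8, 15, 10, 9, 0, 5, 12, 2] = (0 4 11 9 15 2 6 13 5 1 14 12)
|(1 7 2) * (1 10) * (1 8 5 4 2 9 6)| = |(1 7 9 6)(2 10 8 5 4)| = 20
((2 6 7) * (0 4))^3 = [4, 1, 2, 3, 0, 5, 6, 7] = (7)(0 4)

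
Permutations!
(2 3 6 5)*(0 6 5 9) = (0 6 9)(2 3 5) = [6, 1, 3, 5, 4, 2, 9, 7, 8, 0]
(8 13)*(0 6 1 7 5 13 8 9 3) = [6, 7, 2, 0, 4, 13, 1, 5, 8, 3, 10, 11, 12, 9] = (0 6 1 7 5 13 9 3)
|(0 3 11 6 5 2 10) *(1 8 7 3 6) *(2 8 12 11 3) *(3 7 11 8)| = |(0 6 5 3 7 2 10)(1 12 8 11)| = 28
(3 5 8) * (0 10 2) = (0 10 2)(3 5 8) = [10, 1, 0, 5, 4, 8, 6, 7, 3, 9, 2]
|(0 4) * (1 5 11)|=|(0 4)(1 5 11)|=6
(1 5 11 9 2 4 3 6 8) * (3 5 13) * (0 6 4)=(0 6 8 1 13 3 4 5 11 9 2)=[6, 13, 0, 4, 5, 11, 8, 7, 1, 2, 10, 9, 12, 3]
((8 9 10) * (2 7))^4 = (8 9 10) = [0, 1, 2, 3, 4, 5, 6, 7, 9, 10, 8]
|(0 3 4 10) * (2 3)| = |(0 2 3 4 10)| = 5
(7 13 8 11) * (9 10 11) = (7 13 8 9 10 11) = [0, 1, 2, 3, 4, 5, 6, 13, 9, 10, 11, 7, 12, 8]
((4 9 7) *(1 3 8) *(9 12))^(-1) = (1 8 3)(4 7 9 12) = [0, 8, 2, 1, 7, 5, 6, 9, 3, 12, 10, 11, 4]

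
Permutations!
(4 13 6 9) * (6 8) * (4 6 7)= [0, 1, 2, 3, 13, 5, 9, 4, 7, 6, 10, 11, 12, 8]= (4 13 8 7)(6 9)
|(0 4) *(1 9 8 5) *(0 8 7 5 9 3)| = 8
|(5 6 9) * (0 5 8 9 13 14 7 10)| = |(0 5 6 13 14 7 10)(8 9)| = 14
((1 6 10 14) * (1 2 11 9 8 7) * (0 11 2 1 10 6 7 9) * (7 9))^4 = [0, 10, 2, 3, 4, 5, 6, 9, 1, 14, 8, 11, 12, 13, 7] = (1 10 8)(7 9 14)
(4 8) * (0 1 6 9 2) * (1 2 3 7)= (0 2)(1 6 9 3 7)(4 8)= [2, 6, 0, 7, 8, 5, 9, 1, 4, 3]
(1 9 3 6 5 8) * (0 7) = [7, 9, 2, 6, 4, 8, 5, 0, 1, 3] = (0 7)(1 9 3 6 5 8)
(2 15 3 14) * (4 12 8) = (2 15 3 14)(4 12 8) = [0, 1, 15, 14, 12, 5, 6, 7, 4, 9, 10, 11, 8, 13, 2, 3]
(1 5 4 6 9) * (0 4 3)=(0 4 6 9 1 5 3)=[4, 5, 2, 0, 6, 3, 9, 7, 8, 1]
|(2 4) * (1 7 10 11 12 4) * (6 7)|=|(1 6 7 10 11 12 4 2)|=8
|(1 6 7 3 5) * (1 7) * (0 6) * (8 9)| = 6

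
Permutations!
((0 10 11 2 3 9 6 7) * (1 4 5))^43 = (0 2 6 10 3 7 11 9)(1 4 5) = [2, 4, 6, 7, 5, 1, 10, 11, 8, 0, 3, 9]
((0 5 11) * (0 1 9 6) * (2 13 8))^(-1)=(0 6 9 1 11 5)(2 8 13)=[6, 11, 8, 3, 4, 0, 9, 7, 13, 1, 10, 5, 12, 2]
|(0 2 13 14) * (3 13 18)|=|(0 2 18 3 13 14)|=6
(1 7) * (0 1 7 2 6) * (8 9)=(0 1 2 6)(8 9)=[1, 2, 6, 3, 4, 5, 0, 7, 9, 8]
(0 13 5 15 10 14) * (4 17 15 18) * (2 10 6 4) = (0 13 5 18 2 10 14)(4 17 15 6) = [13, 1, 10, 3, 17, 18, 4, 7, 8, 9, 14, 11, 12, 5, 0, 6, 16, 15, 2]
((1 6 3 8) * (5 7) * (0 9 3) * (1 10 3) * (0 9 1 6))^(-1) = [1, 0, 2, 10, 4, 7, 9, 5, 3, 6, 8] = (0 1)(3 10 8)(5 7)(6 9)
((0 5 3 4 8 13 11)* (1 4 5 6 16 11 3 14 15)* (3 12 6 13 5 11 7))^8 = (16)(1 8 14)(4 5 15) = [0, 8, 2, 3, 5, 15, 6, 7, 14, 9, 10, 11, 12, 13, 1, 4, 16]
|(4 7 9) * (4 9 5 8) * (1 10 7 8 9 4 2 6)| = |(1 10 7 5 9 4 8 2 6)| = 9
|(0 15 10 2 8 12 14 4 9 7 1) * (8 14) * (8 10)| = |(0 15 8 12 10 2 14 4 9 7 1)| = 11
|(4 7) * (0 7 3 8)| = 5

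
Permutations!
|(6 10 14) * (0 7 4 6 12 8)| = |(0 7 4 6 10 14 12 8)| = 8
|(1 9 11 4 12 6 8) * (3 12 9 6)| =6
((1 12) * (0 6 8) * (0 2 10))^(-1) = (0 10 2 8 6)(1 12) = [10, 12, 8, 3, 4, 5, 0, 7, 6, 9, 2, 11, 1]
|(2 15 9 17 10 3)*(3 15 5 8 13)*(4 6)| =20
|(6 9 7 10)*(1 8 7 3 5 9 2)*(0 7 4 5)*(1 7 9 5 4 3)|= |(0 9 1 8 3)(2 7 10 6)|= 20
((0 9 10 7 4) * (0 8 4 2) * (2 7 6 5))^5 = (0 2 5 6 10 9)(4 8) = [2, 1, 5, 3, 8, 6, 10, 7, 4, 0, 9]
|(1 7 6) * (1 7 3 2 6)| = 5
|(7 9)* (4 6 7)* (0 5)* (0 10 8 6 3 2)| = 10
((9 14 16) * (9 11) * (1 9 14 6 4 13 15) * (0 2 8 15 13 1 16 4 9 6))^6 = [14, 15, 4, 3, 8, 5, 16, 7, 1, 11, 10, 0, 12, 13, 2, 6, 9] = (0 14 2 4 8 1 15 6 16 9 11)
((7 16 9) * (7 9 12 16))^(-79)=(12 16)=[0, 1, 2, 3, 4, 5, 6, 7, 8, 9, 10, 11, 16, 13, 14, 15, 12]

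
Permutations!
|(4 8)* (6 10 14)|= |(4 8)(6 10 14)|= 6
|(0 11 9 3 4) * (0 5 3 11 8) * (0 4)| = 10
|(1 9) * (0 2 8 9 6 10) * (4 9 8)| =|(0 2 4 9 1 6 10)| =7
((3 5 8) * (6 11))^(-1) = (3 8 5)(6 11) = [0, 1, 2, 8, 4, 3, 11, 7, 5, 9, 10, 6]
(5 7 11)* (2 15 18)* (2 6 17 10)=(2 15 18 6 17 10)(5 7 11)=[0, 1, 15, 3, 4, 7, 17, 11, 8, 9, 2, 5, 12, 13, 14, 18, 16, 10, 6]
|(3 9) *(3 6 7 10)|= |(3 9 6 7 10)|= 5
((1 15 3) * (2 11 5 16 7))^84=(2 7 16 5 11)=[0, 1, 7, 3, 4, 11, 6, 16, 8, 9, 10, 2, 12, 13, 14, 15, 5]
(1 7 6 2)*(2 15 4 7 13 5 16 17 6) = (1 13 5 16 17 6 15 4 7 2) = [0, 13, 1, 3, 7, 16, 15, 2, 8, 9, 10, 11, 12, 5, 14, 4, 17, 6]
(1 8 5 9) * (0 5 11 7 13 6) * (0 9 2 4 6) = (0 5 2 4 6 9 1 8 11 7 13) = [5, 8, 4, 3, 6, 2, 9, 13, 11, 1, 10, 7, 12, 0]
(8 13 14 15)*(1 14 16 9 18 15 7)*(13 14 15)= [0, 15, 2, 3, 4, 5, 6, 1, 14, 18, 10, 11, 12, 16, 7, 8, 9, 17, 13]= (1 15 8 14 7)(9 18 13 16)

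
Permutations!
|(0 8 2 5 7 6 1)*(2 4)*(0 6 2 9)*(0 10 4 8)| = 6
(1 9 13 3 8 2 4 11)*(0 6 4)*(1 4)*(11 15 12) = (0 6 1 9 13 3 8 2)(4 15 12 11) = [6, 9, 0, 8, 15, 5, 1, 7, 2, 13, 10, 4, 11, 3, 14, 12]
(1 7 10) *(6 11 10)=(1 7 6 11 10)=[0, 7, 2, 3, 4, 5, 11, 6, 8, 9, 1, 10]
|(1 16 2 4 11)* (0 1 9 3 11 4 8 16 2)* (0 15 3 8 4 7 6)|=|(0 1 2 4 7 6)(3 11 9 8 16 15)|=6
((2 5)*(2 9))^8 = (2 9 5) = [0, 1, 9, 3, 4, 2, 6, 7, 8, 5]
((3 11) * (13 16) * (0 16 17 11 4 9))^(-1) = (0 9 4 3 11 17 13 16) = [9, 1, 2, 11, 3, 5, 6, 7, 8, 4, 10, 17, 12, 16, 14, 15, 0, 13]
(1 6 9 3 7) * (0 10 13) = (0 10 13)(1 6 9 3 7) = [10, 6, 2, 7, 4, 5, 9, 1, 8, 3, 13, 11, 12, 0]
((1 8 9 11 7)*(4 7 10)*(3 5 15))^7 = (3 5 15) = [0, 1, 2, 5, 4, 15, 6, 7, 8, 9, 10, 11, 12, 13, 14, 3]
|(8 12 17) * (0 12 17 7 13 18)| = 10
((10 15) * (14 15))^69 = (15) = [0, 1, 2, 3, 4, 5, 6, 7, 8, 9, 10, 11, 12, 13, 14, 15]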